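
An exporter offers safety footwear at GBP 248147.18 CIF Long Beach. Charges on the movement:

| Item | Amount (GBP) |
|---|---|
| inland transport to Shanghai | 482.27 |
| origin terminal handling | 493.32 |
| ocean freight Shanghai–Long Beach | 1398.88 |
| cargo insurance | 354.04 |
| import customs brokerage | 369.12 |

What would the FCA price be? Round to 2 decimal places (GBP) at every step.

Not relevant to the conversion: inland to port — on the seller under both CIF and FCA; already in the CIF price and stays in the FCA price. brokerage — on the buyer under both terms; not part of either seller's price.
From CIF to FCA, the seller no longer bears: origin terminal, freight, insurance.
FCA price = 248147.18 − 493.32 − 1398.88 − 354.04 = 245900.94

FCA price: GBP 245900.94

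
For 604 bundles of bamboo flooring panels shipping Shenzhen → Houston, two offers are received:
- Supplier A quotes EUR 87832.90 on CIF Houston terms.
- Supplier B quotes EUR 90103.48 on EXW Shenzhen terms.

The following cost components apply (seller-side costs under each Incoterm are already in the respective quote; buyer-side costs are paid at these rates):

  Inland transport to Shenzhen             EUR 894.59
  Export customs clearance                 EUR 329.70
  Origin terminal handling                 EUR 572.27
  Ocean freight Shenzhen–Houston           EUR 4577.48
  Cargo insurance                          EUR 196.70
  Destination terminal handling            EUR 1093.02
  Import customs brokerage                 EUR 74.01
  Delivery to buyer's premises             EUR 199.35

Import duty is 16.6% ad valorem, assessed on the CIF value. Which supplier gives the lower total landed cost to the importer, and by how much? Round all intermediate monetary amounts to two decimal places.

Supplier A (CIF):
The CIF price already equals the CIF value: 87832.90
Import duty = 87832.90 × 16.6% = 14580.26
Buyer bears (A): 1093.02 + 74.01 + 199.35 = 1366.38
Landed cost (A) = invoice 87832.90 + 1366.38 + duty 14580.26 = 103779.54
Supplier B (EXW):
CIF value = EXW price + inland to port + export clearance + origin terminal + freight + insurance = 90103.48 + 894.59 + 329.70 + 572.27 + 4577.48 + 196.70 = 96674.22
Import duty = 96674.22 × 16.6% = 16047.92
Buyer bears (B): 894.59 + 329.70 + 572.27 + 4577.48 + 196.70 + 1093.02 + 74.01 + 199.35 = 7937.12
Landed cost (B) = invoice 90103.48 + 7937.12 + duty 16047.92 = 114088.52
Difference = |103779.54 − 114088.52| = 10308.98

Supplier A is cheaper by EUR 10308.98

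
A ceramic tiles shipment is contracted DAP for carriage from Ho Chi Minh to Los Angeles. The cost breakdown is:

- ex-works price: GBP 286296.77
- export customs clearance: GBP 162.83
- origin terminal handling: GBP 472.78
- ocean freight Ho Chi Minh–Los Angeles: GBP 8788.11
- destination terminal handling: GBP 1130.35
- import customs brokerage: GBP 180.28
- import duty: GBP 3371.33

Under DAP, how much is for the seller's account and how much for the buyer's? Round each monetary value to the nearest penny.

Seller: GBP 296850.84; buyer: GBP 3551.61

DAP: the seller bears all costs to the named destination except import duty and clearance.
Seller's account: goods 286296.77 + export clearance 162.83 + origin terminal 472.78 + freight 8788.11 + destination terminal 1130.35 = 296850.84
Buyer's account: brokerage 180.28 + duty 3371.33 = 3551.61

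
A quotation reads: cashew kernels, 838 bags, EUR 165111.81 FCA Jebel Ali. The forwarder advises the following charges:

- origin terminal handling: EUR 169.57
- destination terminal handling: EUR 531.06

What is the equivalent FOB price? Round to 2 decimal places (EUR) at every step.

FOB price: EUR 165281.38

Not relevant to the conversion: destination terminal — on the buyer under both terms; not part of either seller's price.
From FCA to FOB, the seller additionally bears: origin terminal.
FOB price = 165111.81 + 169.57 = 165281.38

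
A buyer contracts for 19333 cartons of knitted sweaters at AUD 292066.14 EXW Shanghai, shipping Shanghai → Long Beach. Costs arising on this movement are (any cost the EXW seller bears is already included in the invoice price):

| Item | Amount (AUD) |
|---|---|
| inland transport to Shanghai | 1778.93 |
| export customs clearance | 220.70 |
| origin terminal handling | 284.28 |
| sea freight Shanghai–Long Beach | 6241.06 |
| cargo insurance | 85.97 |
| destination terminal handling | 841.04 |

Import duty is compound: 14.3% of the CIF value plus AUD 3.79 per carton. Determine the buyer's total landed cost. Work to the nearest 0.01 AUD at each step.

Total landed cost: AUD 417787.01

EXW: the seller makes goods available at their premises; the buyer bears all onward costs.
CIF value = EXW price + inland to port + export clearance + origin terminal + freight + insurance = 292066.14 + 1778.93 + 220.70 + 284.28 + 6241.06 + 85.97 = 300677.08
Ad valorem component: 300677.08 × 14.3% = 42996.82
Specific component: 19333 × 3.79 = 73272.07
Import duty = 42996.82 + 73272.07 = 116268.89
Buyer bears: inland to port 1778.93 + export clearance 220.70 + origin terminal 284.28 + freight 6241.06 + insurance 85.97 + destination terminal 841.04 + duty 116268.89 = 125720.87
Landed cost = invoice 292066.14 + 125720.87 = 417787.01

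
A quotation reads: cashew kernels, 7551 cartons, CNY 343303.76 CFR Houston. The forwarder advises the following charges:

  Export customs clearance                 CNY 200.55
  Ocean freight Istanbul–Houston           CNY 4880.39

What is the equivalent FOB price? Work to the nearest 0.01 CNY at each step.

Not relevant to the conversion: export clearance — on the seller under both CFR and FOB; already in the CFR price and stays in the FOB price.
From CFR to FOB, the seller no longer bears: freight.
FOB price = 343303.76 − 4880.39 = 338423.37

FOB price: CNY 338423.37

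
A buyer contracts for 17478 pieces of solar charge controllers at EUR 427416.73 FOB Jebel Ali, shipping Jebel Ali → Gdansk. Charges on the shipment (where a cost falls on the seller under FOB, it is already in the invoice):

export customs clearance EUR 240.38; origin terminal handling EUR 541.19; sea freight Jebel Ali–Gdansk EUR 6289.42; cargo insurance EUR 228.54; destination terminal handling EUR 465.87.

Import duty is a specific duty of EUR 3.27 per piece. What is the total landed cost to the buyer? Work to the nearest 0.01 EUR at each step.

Total landed cost: EUR 491553.62

FOB: the seller bears costs until goods are on board at the origin port; the buyer bears freight, insurance and all costs thereafter.
Already in the invoice (seller's account under FOB): export clearance, origin terminal — exclude.
CIF value = FOB price + freight + insurance = 427416.73 + 6289.42 + 228.54 = 433934.69
Import duty = 17478 × 3.27 = 57153.06
Buyer bears: freight 6289.42 + insurance 228.54 + destination terminal 465.87 + duty 57153.06 = 64136.89
Landed cost = invoice 427416.73 + 64136.89 = 491553.62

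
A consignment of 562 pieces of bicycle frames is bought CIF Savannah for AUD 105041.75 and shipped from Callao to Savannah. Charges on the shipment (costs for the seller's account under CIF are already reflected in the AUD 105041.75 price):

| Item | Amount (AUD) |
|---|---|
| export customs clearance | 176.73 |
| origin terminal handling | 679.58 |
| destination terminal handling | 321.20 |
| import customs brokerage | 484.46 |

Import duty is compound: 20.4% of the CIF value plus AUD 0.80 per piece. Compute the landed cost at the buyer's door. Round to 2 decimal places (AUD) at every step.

CIF: the seller pays costs through ocean freight and marine insurance to the destination port.
Already in the invoice (seller's account under CIF): export clearance, origin terminal — exclude.
The CIF price already equals the CIF value: 105041.75
Ad valorem component: 105041.75 × 20.4% = 21428.52
Specific component: 562 × 0.80 = 449.60
Import duty = 21428.52 + 449.60 = 21878.12
Buyer bears: destination terminal 321.20 + brokerage 484.46 + duty 21878.12 = 22683.78
Landed cost = invoice 105041.75 + 22683.78 = 127725.53

Total landed cost: AUD 127725.53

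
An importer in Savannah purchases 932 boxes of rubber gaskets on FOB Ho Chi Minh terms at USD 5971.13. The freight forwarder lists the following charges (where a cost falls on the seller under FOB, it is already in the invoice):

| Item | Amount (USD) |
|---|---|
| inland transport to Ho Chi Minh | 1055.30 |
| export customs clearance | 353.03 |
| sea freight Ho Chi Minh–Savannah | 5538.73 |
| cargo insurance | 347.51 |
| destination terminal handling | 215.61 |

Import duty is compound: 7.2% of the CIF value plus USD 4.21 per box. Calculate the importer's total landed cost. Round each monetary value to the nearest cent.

FOB: the seller bears costs until goods are on board at the origin port; the buyer bears freight, insurance and all costs thereafter.
Already in the invoice (seller's account under FOB): inland to port, export clearance — exclude.
CIF value = FOB price + freight + insurance = 5971.13 + 5538.73 + 347.51 = 11857.37
Ad valorem component: 11857.37 × 7.2% = 853.73
Specific component: 932 × 4.21 = 3923.72
Import duty = 853.73 + 3923.72 = 4777.45
Buyer bears: freight 5538.73 + insurance 347.51 + destination terminal 215.61 + duty 4777.45 = 10879.30
Landed cost = invoice 5971.13 + 10879.30 = 16850.43

Total landed cost: USD 16850.43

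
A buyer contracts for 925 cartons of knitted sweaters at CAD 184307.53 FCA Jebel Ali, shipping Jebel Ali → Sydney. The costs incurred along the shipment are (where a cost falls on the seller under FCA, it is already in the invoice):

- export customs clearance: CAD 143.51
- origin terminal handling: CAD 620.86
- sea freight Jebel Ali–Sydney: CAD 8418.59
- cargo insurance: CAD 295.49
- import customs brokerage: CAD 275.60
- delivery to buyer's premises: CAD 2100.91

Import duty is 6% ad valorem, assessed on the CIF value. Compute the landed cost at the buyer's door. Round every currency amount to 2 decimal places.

Total landed cost: CAD 207637.53

FCA: the seller delivers export-cleared goods to the carrier; the buyer bears costs from that point.
Already in the invoice (seller's account under FCA): export clearance — exclude.
CIF value = FCA price + origin terminal + freight + insurance = 184307.53 + 620.86 + 8418.59 + 295.49 = 193642.47
Import duty = 193642.47 × 6% = 11618.55
Buyer bears: origin terminal 620.86 + freight 8418.59 + insurance 295.49 + brokerage 275.60 + delivery 2100.91 + duty 11618.55 = 23330.00
Landed cost = invoice 184307.53 + 23330.00 = 207637.53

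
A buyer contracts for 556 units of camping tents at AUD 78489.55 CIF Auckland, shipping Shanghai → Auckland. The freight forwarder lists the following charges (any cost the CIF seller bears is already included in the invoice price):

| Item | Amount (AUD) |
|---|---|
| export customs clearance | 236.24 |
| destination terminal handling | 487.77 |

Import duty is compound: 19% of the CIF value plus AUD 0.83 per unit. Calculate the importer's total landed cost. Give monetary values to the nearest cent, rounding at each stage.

CIF: the seller pays costs through ocean freight and marine insurance to the destination port.
Already in the invoice (seller's account under CIF): export clearance — exclude.
The CIF price already equals the CIF value: 78489.55
Ad valorem component: 78489.55 × 19% = 14913.01
Specific component: 556 × 0.83 = 461.48
Import duty = 14913.01 + 461.48 = 15374.49
Buyer bears: destination terminal 487.77 + duty 15374.49 = 15862.26
Landed cost = invoice 78489.55 + 15862.26 = 94351.81

Total landed cost: AUD 94351.81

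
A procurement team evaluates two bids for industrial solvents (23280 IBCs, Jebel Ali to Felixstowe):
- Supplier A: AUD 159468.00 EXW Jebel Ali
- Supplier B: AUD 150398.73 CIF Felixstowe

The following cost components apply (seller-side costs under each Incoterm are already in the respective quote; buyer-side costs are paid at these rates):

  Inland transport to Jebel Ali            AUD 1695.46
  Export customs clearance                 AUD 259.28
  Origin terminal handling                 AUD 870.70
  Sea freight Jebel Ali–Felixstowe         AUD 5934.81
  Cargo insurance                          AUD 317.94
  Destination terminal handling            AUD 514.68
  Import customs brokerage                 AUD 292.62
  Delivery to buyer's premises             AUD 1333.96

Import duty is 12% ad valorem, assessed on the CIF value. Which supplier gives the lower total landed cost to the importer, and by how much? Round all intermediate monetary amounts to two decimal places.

Supplier B is cheaper by AUD 20325.15

Supplier A (EXW):
CIF value = EXW price + inland to port + export clearance + origin terminal + freight + insurance = 159468.00 + 1695.46 + 259.28 + 870.70 + 5934.81 + 317.94 = 168546.19
Import duty = 168546.19 × 12% = 20225.54
Buyer bears (A): 1695.46 + 259.28 + 870.70 + 5934.81 + 317.94 + 514.68 + 292.62 + 1333.96 = 11219.45
Landed cost (A) = invoice 159468.00 + 11219.45 + duty 20225.54 = 190912.99
Supplier B (CIF):
The CIF price already equals the CIF value: 150398.73
Import duty = 150398.73 × 12% = 18047.85
Buyer bears (B): 514.68 + 292.62 + 1333.96 = 2141.26
Landed cost (B) = invoice 150398.73 + 2141.26 + duty 18047.85 = 170587.84
Difference = |190912.99 − 170587.84| = 20325.15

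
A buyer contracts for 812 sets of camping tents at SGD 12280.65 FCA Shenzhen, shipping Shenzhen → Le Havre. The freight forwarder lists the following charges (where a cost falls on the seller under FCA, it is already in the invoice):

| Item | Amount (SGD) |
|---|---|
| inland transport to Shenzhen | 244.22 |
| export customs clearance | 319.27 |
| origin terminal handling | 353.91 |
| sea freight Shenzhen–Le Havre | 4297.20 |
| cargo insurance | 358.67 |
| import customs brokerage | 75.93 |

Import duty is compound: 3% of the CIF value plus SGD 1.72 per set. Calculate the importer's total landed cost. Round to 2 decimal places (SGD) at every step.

Total landed cost: SGD 19281.71

FCA: the seller delivers export-cleared goods to the carrier; the buyer bears costs from that point.
Already in the invoice (seller's account under FCA): inland to port, export clearance — exclude.
CIF value = FCA price + origin terminal + freight + insurance = 12280.65 + 353.91 + 4297.20 + 358.67 = 17290.43
Ad valorem component: 17290.43 × 3% = 518.71
Specific component: 812 × 1.72 = 1396.64
Import duty = 518.71 + 1396.64 = 1915.35
Buyer bears: origin terminal 353.91 + freight 4297.20 + insurance 358.67 + brokerage 75.93 + duty 1915.35 = 7001.06
Landed cost = invoice 12280.65 + 7001.06 = 19281.71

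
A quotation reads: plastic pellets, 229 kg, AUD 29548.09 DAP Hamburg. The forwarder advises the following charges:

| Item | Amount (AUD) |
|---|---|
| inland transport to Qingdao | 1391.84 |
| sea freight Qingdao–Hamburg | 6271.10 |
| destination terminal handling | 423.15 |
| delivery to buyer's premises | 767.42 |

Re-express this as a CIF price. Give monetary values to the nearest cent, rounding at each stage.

CIF price: AUD 28357.52

Not relevant to the conversion: freight, inland to port — on the seller under both DAP and CIF; already in the DAP price and stays in the CIF price.
From DAP to CIF, the seller no longer bears: destination terminal, delivery.
CIF price = 29548.09 − 423.15 − 767.42 = 28357.52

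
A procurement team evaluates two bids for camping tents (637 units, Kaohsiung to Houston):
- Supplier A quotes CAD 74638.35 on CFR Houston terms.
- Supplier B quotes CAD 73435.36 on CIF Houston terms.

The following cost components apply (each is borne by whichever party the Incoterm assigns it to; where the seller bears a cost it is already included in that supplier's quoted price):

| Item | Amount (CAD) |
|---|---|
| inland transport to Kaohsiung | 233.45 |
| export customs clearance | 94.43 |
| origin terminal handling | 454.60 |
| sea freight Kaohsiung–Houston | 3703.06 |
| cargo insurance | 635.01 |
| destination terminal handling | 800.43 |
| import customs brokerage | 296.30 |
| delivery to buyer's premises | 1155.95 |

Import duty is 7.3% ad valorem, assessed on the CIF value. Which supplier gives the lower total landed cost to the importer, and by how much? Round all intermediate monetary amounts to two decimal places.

Supplier B is cheaper by CAD 1972.18

Supplier A (CFR):
CIF value = CFR price + insurance = 74638.35 + 635.01 = 75273.36
Import duty = 75273.36 × 7.3% = 5494.96
Buyer bears (A): 635.01 + 800.43 + 296.30 + 1155.95 = 2887.69
Landed cost (A) = invoice 74638.35 + 2887.69 + duty 5494.96 = 83021.00
Supplier B (CIF):
The CIF price already equals the CIF value: 73435.36
Import duty = 73435.36 × 7.3% = 5360.78
Buyer bears (B): 800.43 + 296.30 + 1155.95 = 2252.68
Landed cost (B) = invoice 73435.36 + 2252.68 + duty 5360.78 = 81048.82
Difference = |83021.00 − 81048.82| = 1972.18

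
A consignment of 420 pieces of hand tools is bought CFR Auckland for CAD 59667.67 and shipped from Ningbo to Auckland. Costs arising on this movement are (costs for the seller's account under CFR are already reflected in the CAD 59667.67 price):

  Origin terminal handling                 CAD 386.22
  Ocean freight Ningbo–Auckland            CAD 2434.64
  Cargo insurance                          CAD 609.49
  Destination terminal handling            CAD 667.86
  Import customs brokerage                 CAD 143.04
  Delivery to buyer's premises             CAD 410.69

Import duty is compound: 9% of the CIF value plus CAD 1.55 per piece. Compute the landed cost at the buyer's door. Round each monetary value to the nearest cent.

CFR: the seller pays costs through ocean freight to the destination port, but not insurance.
Already in the invoice (seller's account under CFR): origin terminal, freight — exclude.
CIF value = CFR price + insurance = 59667.67 + 609.49 = 60277.16
Ad valorem component: 60277.16 × 9% = 5424.94
Specific component: 420 × 1.55 = 651.00
Import duty = 5424.94 + 651.00 = 6075.94
Buyer bears: insurance 609.49 + destination terminal 667.86 + brokerage 143.04 + delivery 410.69 + duty 6075.94 = 7907.02
Landed cost = invoice 59667.67 + 7907.02 = 67574.69

Total landed cost: CAD 67574.69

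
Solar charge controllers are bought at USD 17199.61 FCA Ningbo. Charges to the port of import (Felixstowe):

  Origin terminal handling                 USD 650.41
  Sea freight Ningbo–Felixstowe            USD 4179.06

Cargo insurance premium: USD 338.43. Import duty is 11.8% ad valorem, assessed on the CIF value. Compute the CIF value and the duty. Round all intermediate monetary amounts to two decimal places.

CIF = FCA price + pre-shipment costs + freight + insurance
CIF = 17199.61 + 650.41 + 4179.06 + 338.43 = 22367.51
Import duty = 22367.51 × 11.8% = 2639.37

CIF value: USD 22367.51; import duty: USD 2639.37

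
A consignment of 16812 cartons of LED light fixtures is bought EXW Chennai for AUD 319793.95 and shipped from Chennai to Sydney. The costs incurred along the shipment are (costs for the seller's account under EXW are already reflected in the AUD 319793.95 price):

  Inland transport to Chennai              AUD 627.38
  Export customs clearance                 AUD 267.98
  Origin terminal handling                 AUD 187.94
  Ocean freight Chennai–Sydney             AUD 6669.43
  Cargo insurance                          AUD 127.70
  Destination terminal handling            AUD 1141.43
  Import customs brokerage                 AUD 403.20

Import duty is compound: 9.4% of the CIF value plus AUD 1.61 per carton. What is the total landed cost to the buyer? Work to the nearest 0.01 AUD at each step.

Total landed cost: AUD 387087.72

EXW: the seller makes goods available at their premises; the buyer bears all onward costs.
CIF value = EXW price + inland to port + export clearance + origin terminal + freight + insurance = 319793.95 + 627.38 + 267.98 + 187.94 + 6669.43 + 127.70 = 327674.38
Ad valorem component: 327674.38 × 9.4% = 30801.39
Specific component: 16812 × 1.61 = 27067.32
Import duty = 30801.39 + 27067.32 = 57868.71
Buyer bears: inland to port 627.38 + export clearance 267.98 + origin terminal 187.94 + freight 6669.43 + insurance 127.70 + destination terminal 1141.43 + brokerage 403.20 + duty 57868.71 = 67293.77
Landed cost = invoice 319793.95 + 67293.77 = 387087.72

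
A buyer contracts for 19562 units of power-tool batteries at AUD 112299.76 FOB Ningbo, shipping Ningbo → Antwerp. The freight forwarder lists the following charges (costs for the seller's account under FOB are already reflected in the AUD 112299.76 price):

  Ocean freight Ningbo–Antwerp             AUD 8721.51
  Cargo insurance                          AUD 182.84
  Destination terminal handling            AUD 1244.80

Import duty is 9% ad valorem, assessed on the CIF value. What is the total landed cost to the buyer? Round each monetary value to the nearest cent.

Total landed cost: AUD 133357.28

FOB: the seller bears costs until goods are on board at the origin port; the buyer bears freight, insurance and all costs thereafter.
CIF value = FOB price + freight + insurance = 112299.76 + 8721.51 + 182.84 = 121204.11
Import duty = 121204.11 × 9% = 10908.37
Buyer bears: freight 8721.51 + insurance 182.84 + destination terminal 1244.80 + duty 10908.37 = 21057.52
Landed cost = invoice 112299.76 + 21057.52 = 133357.28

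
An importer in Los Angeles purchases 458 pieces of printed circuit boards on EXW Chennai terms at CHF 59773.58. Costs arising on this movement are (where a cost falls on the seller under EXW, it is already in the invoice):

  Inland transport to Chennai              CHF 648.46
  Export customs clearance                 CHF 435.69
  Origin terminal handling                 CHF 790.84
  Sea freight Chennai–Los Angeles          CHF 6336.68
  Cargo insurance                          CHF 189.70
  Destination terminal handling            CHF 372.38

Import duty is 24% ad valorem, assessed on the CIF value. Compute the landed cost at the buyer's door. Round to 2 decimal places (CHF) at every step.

Total landed cost: CHF 84909.32

EXW: the seller makes goods available at their premises; the buyer bears all onward costs.
CIF value = EXW price + inland to port + export clearance + origin terminal + freight + insurance = 59773.58 + 648.46 + 435.69 + 790.84 + 6336.68 + 189.70 = 68174.95
Import duty = 68174.95 × 24% = 16361.99
Buyer bears: inland to port 648.46 + export clearance 435.69 + origin terminal 790.84 + freight 6336.68 + insurance 189.70 + destination terminal 372.38 + duty 16361.99 = 25135.74
Landed cost = invoice 59773.58 + 25135.74 = 84909.32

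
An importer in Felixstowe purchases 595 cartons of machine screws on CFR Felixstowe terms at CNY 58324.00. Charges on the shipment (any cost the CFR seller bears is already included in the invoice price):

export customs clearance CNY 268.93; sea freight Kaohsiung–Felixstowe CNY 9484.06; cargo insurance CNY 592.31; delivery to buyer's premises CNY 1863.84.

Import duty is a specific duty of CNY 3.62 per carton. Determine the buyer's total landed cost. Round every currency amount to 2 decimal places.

Total landed cost: CNY 62934.05

CFR: the seller pays costs through ocean freight to the destination port, but not insurance.
Already in the invoice (seller's account under CFR): export clearance, freight — exclude.
CIF value = CFR price + insurance = 58324.00 + 592.31 = 58916.31
Import duty = 595 × 3.62 = 2153.90
Buyer bears: insurance 592.31 + delivery 1863.84 + duty 2153.90 = 4610.05
Landed cost = invoice 58324.00 + 4610.05 = 62934.05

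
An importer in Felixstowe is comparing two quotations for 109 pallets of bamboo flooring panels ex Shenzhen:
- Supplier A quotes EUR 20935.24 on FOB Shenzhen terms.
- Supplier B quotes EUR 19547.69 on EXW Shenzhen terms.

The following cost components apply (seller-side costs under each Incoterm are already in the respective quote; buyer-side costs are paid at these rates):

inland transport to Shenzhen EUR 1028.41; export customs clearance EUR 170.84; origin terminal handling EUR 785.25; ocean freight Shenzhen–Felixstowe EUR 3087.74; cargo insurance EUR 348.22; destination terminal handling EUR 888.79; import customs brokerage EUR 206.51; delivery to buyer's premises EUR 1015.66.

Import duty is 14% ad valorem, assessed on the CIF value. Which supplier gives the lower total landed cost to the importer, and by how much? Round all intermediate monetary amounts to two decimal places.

Supplier A is cheaper by EUR 680.52

Supplier A (FOB):
CIF value = FOB price + freight + insurance = 20935.24 + 3087.74 + 348.22 = 24371.20
Import duty = 24371.20 × 14% = 3411.97
Buyer bears (A): 3087.74 + 348.22 + 888.79 + 206.51 + 1015.66 = 5546.92
Landed cost (A) = invoice 20935.24 + 5546.92 + duty 3411.97 = 29894.13
Supplier B (EXW):
CIF value = EXW price + inland to port + export clearance + origin terminal + freight + insurance = 19547.69 + 1028.41 + 170.84 + 785.25 + 3087.74 + 348.22 = 24968.15
Import duty = 24968.15 × 14% = 3495.54
Buyer bears (B): 1028.41 + 170.84 + 785.25 + 3087.74 + 348.22 + 888.79 + 206.51 + 1015.66 = 7531.42
Landed cost (B) = invoice 19547.69 + 7531.42 + duty 3495.54 = 30574.65
Difference = |29894.13 − 30574.65| = 680.52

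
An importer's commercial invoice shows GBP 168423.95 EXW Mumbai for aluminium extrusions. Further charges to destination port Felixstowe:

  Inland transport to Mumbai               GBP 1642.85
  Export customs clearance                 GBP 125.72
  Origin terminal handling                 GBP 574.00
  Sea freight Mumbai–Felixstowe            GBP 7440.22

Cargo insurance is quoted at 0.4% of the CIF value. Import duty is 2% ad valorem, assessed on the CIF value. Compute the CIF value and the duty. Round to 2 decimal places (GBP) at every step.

Let C be the CIF value. C = EXW price + pre-shipment costs + freight + 0.4% × C
C − 0.4% × C = 168423.95 + 1642.85 + 125.72 + 574.00 + 7440.22
0.996 × C = 178206.74
C = 178206.74 / 0.996 = 178922.43
Insurance premium = 0.4% × 178922.43 = 715.69
Import duty = 178922.43 × 2% = 3578.45

CIF value: GBP 178922.43; import duty: GBP 3578.45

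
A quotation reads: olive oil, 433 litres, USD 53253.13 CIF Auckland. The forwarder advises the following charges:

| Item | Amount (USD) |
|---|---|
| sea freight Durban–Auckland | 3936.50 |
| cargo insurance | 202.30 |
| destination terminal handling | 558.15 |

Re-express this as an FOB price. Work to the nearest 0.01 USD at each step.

Not relevant to the conversion: destination terminal — on the buyer under both terms; not part of either seller's price.
From CIF to FOB, the seller no longer bears: freight, insurance.
FOB price = 53253.13 − 3936.50 − 202.30 = 49114.33

FOB price: USD 49114.33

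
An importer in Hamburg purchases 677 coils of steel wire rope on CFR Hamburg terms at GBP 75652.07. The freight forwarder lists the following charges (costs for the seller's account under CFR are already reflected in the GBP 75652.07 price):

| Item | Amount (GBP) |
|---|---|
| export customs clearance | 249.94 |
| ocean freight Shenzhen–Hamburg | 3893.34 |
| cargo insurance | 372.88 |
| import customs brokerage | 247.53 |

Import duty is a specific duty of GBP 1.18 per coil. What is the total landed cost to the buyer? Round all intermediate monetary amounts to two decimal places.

Total landed cost: GBP 77071.34

CFR: the seller pays costs through ocean freight to the destination port, but not insurance.
Already in the invoice (seller's account under CFR): export clearance, freight — exclude.
CIF value = CFR price + insurance = 75652.07 + 372.88 = 76024.95
Import duty = 677 × 1.18 = 798.86
Buyer bears: insurance 372.88 + brokerage 247.53 + duty 798.86 = 1419.27
Landed cost = invoice 75652.07 + 1419.27 = 77071.34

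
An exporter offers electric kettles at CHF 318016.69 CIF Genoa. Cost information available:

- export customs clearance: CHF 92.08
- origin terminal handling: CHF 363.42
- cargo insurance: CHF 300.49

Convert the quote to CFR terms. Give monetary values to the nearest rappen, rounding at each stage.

Not relevant to the conversion: export clearance, origin terminal — on the seller under both CIF and CFR; already in the CIF price and stays in the CFR price.
From CIF to CFR, the seller no longer bears: insurance.
CFR price = 318016.69 − 300.49 = 317716.20

CFR price: CHF 317716.20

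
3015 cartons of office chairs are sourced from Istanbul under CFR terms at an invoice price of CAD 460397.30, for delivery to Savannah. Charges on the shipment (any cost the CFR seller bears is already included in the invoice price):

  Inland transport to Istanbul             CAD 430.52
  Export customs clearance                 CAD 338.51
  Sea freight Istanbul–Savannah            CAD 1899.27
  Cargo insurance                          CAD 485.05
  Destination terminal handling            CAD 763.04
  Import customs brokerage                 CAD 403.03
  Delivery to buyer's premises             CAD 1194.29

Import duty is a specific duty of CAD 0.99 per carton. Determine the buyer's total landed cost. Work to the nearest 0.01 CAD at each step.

Total landed cost: CAD 466227.56

CFR: the seller pays costs through ocean freight to the destination port, but not insurance.
Already in the invoice (seller's account under CFR): inland to port, export clearance, freight — exclude.
CIF value = CFR price + insurance = 460397.30 + 485.05 = 460882.35
Import duty = 3015 × 0.99 = 2984.85
Buyer bears: insurance 485.05 + destination terminal 763.04 + brokerage 403.03 + delivery 1194.29 + duty 2984.85 = 5830.26
Landed cost = invoice 460397.30 + 5830.26 = 466227.56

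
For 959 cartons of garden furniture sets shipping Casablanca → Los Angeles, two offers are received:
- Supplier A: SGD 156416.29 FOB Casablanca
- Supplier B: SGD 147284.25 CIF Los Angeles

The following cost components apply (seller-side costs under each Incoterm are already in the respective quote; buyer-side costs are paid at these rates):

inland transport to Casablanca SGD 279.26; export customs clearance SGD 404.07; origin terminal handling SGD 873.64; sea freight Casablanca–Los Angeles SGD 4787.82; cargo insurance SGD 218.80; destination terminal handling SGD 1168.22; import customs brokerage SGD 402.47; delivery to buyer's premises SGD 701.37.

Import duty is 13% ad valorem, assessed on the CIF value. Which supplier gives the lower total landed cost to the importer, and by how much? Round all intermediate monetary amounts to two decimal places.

Supplier B is cheaper by SGD 15976.69

Supplier A (FOB):
CIF value = FOB price + freight + insurance = 156416.29 + 4787.82 + 218.80 = 161422.91
Import duty = 161422.91 × 13% = 20984.98
Buyer bears (A): 4787.82 + 218.80 + 1168.22 + 402.47 + 701.37 = 7278.68
Landed cost (A) = invoice 156416.29 + 7278.68 + duty 20984.98 = 184679.95
Supplier B (CIF):
The CIF price already equals the CIF value: 147284.25
Import duty = 147284.25 × 13% = 19146.95
Buyer bears (B): 1168.22 + 402.47 + 701.37 = 2272.06
Landed cost (B) = invoice 147284.25 + 2272.06 + duty 19146.95 = 168703.26
Difference = |184679.95 − 168703.26| = 15976.69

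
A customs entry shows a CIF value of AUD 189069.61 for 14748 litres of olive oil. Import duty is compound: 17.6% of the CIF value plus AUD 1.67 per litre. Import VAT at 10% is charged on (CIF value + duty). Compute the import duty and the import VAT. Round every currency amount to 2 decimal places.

Ad valorem component: 189069.61 × 17.6% = 33276.25
Specific component: 14748 × 1.67 = 24629.16
Import duty = 33276.25 + 24629.16 = 57905.41
VAT base = CIF + duty = 189069.61 + 57905.41 = 246975.02
Import VAT = 246975.02 × 10% = 24697.50

Import duty: AUD 57905.41; import VAT: AUD 24697.50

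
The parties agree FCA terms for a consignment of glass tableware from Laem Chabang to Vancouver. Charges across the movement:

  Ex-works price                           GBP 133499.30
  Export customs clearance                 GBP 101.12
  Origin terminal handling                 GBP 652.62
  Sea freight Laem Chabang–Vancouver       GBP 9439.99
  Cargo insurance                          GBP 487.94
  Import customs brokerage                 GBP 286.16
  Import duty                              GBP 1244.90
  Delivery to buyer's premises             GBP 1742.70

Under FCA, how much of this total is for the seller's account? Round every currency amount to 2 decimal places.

FCA: the seller delivers export-cleared goods to the carrier; the buyer bears costs from that point.
Seller's account: goods 133499.30 + export clearance 101.12 = 133600.42
Buyer's account: origin terminal 652.62 + freight 9439.99 + insurance 487.94 + brokerage 286.16 + duty 1244.90 + delivery 1742.70 = 13854.31

Seller's account: GBP 133600.42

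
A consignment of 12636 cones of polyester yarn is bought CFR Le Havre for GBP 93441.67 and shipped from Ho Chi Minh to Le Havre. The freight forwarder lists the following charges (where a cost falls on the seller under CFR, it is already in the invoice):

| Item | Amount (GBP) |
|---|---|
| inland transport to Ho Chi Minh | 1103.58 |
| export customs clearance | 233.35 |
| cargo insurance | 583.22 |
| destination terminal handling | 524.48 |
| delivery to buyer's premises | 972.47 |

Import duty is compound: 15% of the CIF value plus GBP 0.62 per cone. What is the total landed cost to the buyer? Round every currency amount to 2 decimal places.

CFR: the seller pays costs through ocean freight to the destination port, but not insurance.
Already in the invoice (seller's account under CFR): inland to port, export clearance — exclude.
CIF value = CFR price + insurance = 93441.67 + 583.22 = 94024.89
Ad valorem component: 94024.89 × 15% = 14103.73
Specific component: 12636 × 0.62 = 7834.32
Import duty = 14103.73 + 7834.32 = 21938.05
Buyer bears: insurance 583.22 + destination terminal 524.48 + delivery 972.47 + duty 21938.05 = 24018.22
Landed cost = invoice 93441.67 + 24018.22 = 117459.89

Total landed cost: GBP 117459.89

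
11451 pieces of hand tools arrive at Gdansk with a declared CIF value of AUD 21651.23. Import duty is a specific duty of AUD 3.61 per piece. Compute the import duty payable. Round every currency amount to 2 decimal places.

Import duty: AUD 41338.11

Import duty = 11451 × 3.61 = 41338.11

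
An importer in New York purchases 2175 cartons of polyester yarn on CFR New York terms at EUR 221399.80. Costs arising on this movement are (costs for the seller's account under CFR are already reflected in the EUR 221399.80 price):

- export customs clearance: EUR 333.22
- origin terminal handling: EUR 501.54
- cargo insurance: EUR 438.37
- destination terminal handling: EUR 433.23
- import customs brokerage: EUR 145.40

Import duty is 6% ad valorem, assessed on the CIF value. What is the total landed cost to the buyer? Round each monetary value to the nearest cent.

CFR: the seller pays costs through ocean freight to the destination port, but not insurance.
Already in the invoice (seller's account under CFR): export clearance, origin terminal — exclude.
CIF value = CFR price + insurance = 221399.80 + 438.37 = 221838.17
Import duty = 221838.17 × 6% = 13310.29
Buyer bears: insurance 438.37 + destination terminal 433.23 + brokerage 145.40 + duty 13310.29 = 14327.29
Landed cost = invoice 221399.80 + 14327.29 = 235727.09

Total landed cost: EUR 235727.09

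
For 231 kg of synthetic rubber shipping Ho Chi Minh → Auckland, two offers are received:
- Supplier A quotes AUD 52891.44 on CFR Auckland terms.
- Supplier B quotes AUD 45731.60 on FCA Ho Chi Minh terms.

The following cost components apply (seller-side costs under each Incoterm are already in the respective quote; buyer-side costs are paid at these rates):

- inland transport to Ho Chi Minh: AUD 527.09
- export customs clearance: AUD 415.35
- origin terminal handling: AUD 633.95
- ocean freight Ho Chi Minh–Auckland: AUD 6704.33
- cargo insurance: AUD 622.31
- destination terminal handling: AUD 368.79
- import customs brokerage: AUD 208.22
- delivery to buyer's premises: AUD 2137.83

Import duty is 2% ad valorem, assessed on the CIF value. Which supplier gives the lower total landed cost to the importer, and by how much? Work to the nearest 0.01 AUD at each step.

Supplier A (CFR):
CIF value = CFR price + insurance = 52891.44 + 622.31 = 53513.75
Import duty = 53513.75 × 2% = 1070.28
Buyer bears (A): 622.31 + 368.79 + 208.22 + 2137.83 = 3337.15
Landed cost (A) = invoice 52891.44 + 3337.15 + duty 1070.28 = 57298.87
Supplier B (FCA):
CIF value = FCA price + origin terminal + freight + insurance = 45731.60 + 633.95 + 6704.33 + 622.31 = 53692.19
Import duty = 53692.19 × 2% = 1073.84
Buyer bears (B): 633.95 + 6704.33 + 622.31 + 368.79 + 208.22 + 2137.83 = 10675.43
Landed cost (B) = invoice 45731.60 + 10675.43 + duty 1073.84 = 57480.87
Difference = |57298.87 − 57480.87| = 182.00

Supplier A is cheaper by AUD 182.00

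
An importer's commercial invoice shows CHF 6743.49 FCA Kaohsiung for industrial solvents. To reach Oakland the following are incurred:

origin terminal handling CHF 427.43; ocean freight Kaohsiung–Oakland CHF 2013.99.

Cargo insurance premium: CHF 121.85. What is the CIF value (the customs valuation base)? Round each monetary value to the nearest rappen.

CIF = FCA price + pre-shipment costs + freight + insurance
CIF = 6743.49 + 427.43 + 2013.99 + 121.85 = 9306.76

CIF value: CHF 9306.76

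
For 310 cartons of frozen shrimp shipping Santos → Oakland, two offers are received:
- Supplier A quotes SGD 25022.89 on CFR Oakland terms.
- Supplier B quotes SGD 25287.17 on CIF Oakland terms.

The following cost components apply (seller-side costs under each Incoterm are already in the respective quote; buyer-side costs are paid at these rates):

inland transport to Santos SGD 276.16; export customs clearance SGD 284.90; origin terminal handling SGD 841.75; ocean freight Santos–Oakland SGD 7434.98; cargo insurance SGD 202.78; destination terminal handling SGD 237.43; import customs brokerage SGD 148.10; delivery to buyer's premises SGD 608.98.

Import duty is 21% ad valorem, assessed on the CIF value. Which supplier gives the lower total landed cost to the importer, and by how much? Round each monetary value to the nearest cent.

Supplier A (CFR):
CIF value = CFR price + insurance = 25022.89 + 202.78 = 25225.67
Import duty = 25225.67 × 21% = 5297.39
Buyer bears (A): 202.78 + 237.43 + 148.10 + 608.98 = 1197.29
Landed cost (A) = invoice 25022.89 + 1197.29 + duty 5297.39 = 31517.57
Supplier B (CIF):
The CIF price already equals the CIF value: 25287.17
Import duty = 25287.17 × 21% = 5310.31
Buyer bears (B): 237.43 + 148.10 + 608.98 = 994.51
Landed cost (B) = invoice 25287.17 + 994.51 + duty 5310.31 = 31591.99
Difference = |31517.57 − 31591.99| = 74.42

Supplier A is cheaper by SGD 74.42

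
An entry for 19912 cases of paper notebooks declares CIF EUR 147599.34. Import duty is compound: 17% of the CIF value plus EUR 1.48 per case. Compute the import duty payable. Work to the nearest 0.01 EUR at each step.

Import duty: EUR 54561.65

Ad valorem component: 147599.34 × 17% = 25091.89
Specific component: 19912 × 1.48 = 29469.76
Import duty = 25091.89 + 29469.76 = 54561.65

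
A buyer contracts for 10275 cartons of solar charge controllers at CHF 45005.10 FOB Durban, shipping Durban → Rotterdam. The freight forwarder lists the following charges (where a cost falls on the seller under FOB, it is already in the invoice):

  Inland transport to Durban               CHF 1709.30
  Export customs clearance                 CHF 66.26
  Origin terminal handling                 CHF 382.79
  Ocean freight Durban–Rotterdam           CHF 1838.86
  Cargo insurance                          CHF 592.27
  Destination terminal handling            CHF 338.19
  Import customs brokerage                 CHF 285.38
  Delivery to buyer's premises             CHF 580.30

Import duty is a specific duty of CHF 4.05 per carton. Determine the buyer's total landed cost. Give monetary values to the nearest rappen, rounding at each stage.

FOB: the seller bears costs until goods are on board at the origin port; the buyer bears freight, insurance and all costs thereafter.
Already in the invoice (seller's account under FOB): inland to port, export clearance, origin terminal — exclude.
CIF value = FOB price + freight + insurance = 45005.10 + 1838.86 + 592.27 = 47436.23
Import duty = 10275 × 4.05 = 41613.75
Buyer bears: freight 1838.86 + insurance 592.27 + destination terminal 338.19 + brokerage 285.38 + delivery 580.30 + duty 41613.75 = 45248.75
Landed cost = invoice 45005.10 + 45248.75 = 90253.85

Total landed cost: CHF 90253.85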